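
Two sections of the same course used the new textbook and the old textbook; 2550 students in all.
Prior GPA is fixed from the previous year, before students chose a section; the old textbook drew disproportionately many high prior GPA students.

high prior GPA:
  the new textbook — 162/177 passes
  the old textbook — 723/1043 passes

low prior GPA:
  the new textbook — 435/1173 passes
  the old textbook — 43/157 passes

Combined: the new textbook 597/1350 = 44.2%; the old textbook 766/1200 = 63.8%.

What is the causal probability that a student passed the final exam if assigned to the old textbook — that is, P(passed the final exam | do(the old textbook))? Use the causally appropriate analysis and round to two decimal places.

0.47

the new textbook is higher inside every prior GPA band stratum but the old textbook is higher in aggregate. Whether to stratify depends on how prior GPA band relates to the teaching method.
Nothing the teaching method does changes prior GPA band; the imbalance is an allocation artefact. With prior GPA band also predicting the outcome, the pooled figure is confounded, and the within-stratum comparison is the causal one.
Standardising the old textbook to the population prior GPA band mix: 0.478·723/1043 + 0.522·43/157 = 0.474.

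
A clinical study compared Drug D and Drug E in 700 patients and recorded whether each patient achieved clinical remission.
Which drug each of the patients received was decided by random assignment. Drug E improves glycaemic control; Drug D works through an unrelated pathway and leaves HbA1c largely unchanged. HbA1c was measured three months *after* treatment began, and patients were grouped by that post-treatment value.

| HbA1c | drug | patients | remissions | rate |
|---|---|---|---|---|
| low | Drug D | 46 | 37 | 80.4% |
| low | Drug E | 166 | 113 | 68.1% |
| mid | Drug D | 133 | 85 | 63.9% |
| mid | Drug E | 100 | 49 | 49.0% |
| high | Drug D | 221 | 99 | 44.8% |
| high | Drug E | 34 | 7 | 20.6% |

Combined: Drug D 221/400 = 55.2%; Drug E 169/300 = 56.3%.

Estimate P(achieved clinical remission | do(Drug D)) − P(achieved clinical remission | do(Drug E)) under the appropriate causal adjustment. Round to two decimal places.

-0.01

Drug D is higher inside every HbA1c stratum but Drug E is higher in aggregate. Whether to stratify depends on how HbA1c relates to the drug.
HbA1c lies on the pathway drug → HbA1c → outcome, so adjusting for it blocks the indirect effect. For the total causal effect of drug, use the unadjusted pooled rates.
The causal difference is the pooled difference: 0.552 − 0.563 = -0.011.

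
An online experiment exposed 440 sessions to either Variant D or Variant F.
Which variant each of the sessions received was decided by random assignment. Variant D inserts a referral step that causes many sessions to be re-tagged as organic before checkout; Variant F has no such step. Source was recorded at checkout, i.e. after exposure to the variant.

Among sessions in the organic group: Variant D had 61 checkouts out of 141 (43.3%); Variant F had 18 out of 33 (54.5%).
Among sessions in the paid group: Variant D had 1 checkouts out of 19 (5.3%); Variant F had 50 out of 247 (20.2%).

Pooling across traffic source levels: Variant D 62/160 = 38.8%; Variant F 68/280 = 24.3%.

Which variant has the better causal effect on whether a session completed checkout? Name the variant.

Traffic source lies on the pathway variant → traffic source → outcome, so adjusting for it blocks the indirect effect. For the total causal effect of variant, use the unadjusted pooled rates.
Pooled: Variant D 38.8% vs Variant F 24.3%; Variant D is higher overall.

Variant D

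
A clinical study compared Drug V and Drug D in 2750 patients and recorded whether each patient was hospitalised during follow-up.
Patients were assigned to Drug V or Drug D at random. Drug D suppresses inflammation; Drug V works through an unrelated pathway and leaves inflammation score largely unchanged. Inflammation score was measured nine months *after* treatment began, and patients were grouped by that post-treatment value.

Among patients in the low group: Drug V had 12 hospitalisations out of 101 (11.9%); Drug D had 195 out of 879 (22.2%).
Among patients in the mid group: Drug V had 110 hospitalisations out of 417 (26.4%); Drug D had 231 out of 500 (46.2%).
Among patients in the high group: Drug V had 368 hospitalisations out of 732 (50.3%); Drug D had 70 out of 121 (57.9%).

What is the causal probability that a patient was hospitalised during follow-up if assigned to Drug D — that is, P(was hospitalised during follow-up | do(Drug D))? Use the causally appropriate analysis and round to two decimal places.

0.33

The stratified and pooled comparisons disagree (Drug V wins within each inflammation score; Drug D wins overall), so the answer turns on the causal role of inflammation score.
Inflammation score is downstream of the drug. One should not condition on a consequence of treatment, so the overall rates are the right comparison.
So P(outcome | do(Drug D)) is just the pooled rate for Drug D: 496/1500 = 0.331.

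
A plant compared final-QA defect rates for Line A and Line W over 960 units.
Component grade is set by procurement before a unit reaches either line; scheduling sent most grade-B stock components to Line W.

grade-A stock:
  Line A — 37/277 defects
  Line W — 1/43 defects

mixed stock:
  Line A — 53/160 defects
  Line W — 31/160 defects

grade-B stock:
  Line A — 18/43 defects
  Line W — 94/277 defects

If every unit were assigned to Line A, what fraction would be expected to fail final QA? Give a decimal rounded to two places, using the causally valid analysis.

0.29

Line W is lower inside every component grade stratum but Line A is lower in aggregate. Whether to stratify depends on how component grade relates to the line.
The imbalance in component grade arose from how units were allocated, not from anything the line did; and component grade independently affects the outcome. The pooled gap is confounded — condition on component grade.
Standardising Line A to the population component grade mix: 0.333·37/277 + 0.333·53/160 + 0.333·18/43 = 0.294.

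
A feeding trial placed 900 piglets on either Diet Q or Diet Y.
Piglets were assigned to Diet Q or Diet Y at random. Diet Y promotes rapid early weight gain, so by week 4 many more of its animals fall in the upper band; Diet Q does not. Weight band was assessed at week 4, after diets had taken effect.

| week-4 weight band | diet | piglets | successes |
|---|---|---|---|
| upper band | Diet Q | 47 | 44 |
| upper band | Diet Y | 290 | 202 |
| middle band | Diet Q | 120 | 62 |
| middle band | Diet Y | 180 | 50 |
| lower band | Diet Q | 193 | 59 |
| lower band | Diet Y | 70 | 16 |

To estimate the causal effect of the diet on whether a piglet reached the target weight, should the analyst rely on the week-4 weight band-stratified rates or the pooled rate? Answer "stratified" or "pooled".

pooled

Within every week-4 weight band level Diet Q has the higher rate, yet pooled Diet Y does — Simpson's reversal.
Week-4 weight band is recorded after the diet and is itself shifted by it — it sits on the causal path from diet to outcome. Conditioning on a mediator would strip out part of the effect we want; the pooled comparison gives the total causal effect.
Pooled: Diet Q 45.8% vs Diet Y 49.6%; Diet Y is higher overall.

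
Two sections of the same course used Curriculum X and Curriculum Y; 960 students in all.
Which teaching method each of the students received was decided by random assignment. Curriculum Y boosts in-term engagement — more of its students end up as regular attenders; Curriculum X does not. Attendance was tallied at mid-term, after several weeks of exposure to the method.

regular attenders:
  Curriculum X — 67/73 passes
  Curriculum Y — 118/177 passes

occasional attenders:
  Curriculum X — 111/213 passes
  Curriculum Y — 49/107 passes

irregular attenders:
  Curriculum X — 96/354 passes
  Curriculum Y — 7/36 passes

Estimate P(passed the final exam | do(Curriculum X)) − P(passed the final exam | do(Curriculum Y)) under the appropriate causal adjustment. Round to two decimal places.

Curriculum X is higher inside every mid-term attendance stratum but Curriculum Y is higher in aggregate. Whether to stratify depends on how mid-term attendance relates to the teaching method.
Because the teaching method influences mid-term attendance, mid-term attendance is a post-treatment mediator, not a confounder. Stratifying on it would bias the estimate; the causal effect is the crude pooled difference.
The causal difference is the pooled difference: 0.428 − 0.544 = -0.116.

-0.12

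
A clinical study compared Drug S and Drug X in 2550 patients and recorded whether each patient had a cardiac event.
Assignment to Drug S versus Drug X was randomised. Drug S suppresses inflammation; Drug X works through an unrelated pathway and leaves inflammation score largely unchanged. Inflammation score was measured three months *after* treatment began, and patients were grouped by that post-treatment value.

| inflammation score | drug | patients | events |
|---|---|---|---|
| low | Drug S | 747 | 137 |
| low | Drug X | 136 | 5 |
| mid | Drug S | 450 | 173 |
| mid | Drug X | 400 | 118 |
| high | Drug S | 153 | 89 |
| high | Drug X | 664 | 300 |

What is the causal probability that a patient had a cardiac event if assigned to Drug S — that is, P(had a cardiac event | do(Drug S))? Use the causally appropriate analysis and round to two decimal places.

0.30

Inflammation score lies on the pathway drug → inflammation score → outcome, so adjusting for it blocks the indirect effect. For the total causal effect of drug, use the unadjusted pooled rates.
So P(outcome | do(Drug S)) is just the pooled rate for Drug S: 399/1350 = 0.296.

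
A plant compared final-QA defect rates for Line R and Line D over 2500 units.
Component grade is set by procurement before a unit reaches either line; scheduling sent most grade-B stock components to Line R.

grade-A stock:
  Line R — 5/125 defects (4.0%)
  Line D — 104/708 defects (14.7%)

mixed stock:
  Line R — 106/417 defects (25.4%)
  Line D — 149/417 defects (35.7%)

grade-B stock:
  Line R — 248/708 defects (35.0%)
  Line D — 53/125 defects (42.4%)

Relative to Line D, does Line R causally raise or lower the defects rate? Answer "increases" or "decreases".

decreases

The stratified and pooled comparisons disagree (Line R wins within each component grade; Line D wins overall), so the answer turns on the causal role of component grade.
Component grade satisfies the back-door criterion: it is not a descendant of the line, and it blocks the spurious path from line to outcome. Adjusting for it (i.e., using the within-component grade rates) gives the causal effect.
Within each level — grade-A stock: 4.0% vs 14.7%; mixed stock: 25.4% vs 35.7%; grade-B stock: 35.0% vs 42.4% — Line R is lower every time.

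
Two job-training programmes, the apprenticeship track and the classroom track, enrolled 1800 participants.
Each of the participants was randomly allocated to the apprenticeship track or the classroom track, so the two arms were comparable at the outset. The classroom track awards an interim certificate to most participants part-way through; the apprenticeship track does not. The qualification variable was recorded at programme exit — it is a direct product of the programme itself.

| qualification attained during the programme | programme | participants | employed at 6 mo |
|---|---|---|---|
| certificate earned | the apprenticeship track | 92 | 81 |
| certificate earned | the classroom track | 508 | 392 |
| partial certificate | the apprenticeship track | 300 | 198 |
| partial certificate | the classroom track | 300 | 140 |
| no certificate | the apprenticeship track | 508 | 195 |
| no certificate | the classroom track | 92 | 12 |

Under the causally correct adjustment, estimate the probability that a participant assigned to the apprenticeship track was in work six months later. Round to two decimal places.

0.53

Within every qualification attained during the programme level the apprenticeship track has the higher rate, yet pooled the classroom track does — Simpson's reversal.
Qualification attained during the programme here is a post-treatment variable shaped by the programme; conditioning on it would introduce bias rather than remove it. The overall comparison is the causal one.
So P(outcome | do(the apprenticeship track)) is just the pooled rate for the apprenticeship track: 474/900 = 0.527.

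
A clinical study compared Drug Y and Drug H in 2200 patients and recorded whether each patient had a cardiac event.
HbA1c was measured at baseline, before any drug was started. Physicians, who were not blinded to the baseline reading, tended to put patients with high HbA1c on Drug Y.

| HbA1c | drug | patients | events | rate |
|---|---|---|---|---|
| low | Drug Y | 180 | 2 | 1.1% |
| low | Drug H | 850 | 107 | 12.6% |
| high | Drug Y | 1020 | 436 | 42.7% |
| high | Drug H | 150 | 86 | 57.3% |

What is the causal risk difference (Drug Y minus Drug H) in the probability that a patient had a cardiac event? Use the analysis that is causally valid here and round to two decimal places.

Drug Y is lower inside every HbA1c stratum but Drug H is lower in aggregate. Whether to stratify depends on how HbA1c relates to the drug.
HbA1c is set before the drug has any effect — it is not caused by the drug — and it independently drives the outcome. That makes it a confounder, so the causal comparison is within HbA1c levels.
Adjusting over the population distribution of HbA1c: 0.468·(0.011−0.126) + 0.532·(0.427−0.573) = -0.131.

-0.13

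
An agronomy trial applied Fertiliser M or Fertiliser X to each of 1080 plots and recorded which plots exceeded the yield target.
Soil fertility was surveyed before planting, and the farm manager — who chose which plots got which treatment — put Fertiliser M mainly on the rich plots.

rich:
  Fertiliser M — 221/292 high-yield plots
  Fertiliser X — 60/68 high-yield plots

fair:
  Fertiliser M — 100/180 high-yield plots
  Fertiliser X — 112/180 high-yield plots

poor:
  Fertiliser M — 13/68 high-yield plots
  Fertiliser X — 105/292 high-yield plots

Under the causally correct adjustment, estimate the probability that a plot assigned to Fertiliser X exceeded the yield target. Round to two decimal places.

0.62

The stratified and pooled comparisons disagree (Fertiliser X wins within each soil fertility; Fertiliser M wins overall), so the answer turns on the causal role of soil fertility.
Here soil fertility is a common cause — it drives both which fertiliser a case falls under and the outcome. The crude comparison mixes populations; the stratum-specific rates are the causally relevant ones.
Standardising Fertiliser X to the population soil fertility mix: 0.333·60/68 + 0.333·112/180 + 0.333·105/292 = 0.621.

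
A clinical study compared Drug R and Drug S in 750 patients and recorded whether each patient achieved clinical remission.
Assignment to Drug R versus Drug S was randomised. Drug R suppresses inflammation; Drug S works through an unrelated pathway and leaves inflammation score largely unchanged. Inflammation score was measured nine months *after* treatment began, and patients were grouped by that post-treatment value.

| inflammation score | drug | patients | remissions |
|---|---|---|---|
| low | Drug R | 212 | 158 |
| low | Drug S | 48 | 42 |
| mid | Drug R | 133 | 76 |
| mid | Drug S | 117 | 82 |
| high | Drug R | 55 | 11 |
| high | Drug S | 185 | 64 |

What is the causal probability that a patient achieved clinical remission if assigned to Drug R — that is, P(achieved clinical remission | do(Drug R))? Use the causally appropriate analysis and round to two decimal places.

The stratified and pooled comparisons disagree (Drug S wins within each inflammation score; Drug R wins overall), so the answer turns on the causal role of inflammation score.
Inflammation score is recorded after the drug and is itself shifted by it — it sits on the causal path from drug to outcome. Conditioning on a mediator would strip out part of the effect we want; the pooled comparison gives the total causal effect.
So P(outcome | do(Drug R)) is just the pooled rate for Drug R: 245/400 = 0.613.

0.61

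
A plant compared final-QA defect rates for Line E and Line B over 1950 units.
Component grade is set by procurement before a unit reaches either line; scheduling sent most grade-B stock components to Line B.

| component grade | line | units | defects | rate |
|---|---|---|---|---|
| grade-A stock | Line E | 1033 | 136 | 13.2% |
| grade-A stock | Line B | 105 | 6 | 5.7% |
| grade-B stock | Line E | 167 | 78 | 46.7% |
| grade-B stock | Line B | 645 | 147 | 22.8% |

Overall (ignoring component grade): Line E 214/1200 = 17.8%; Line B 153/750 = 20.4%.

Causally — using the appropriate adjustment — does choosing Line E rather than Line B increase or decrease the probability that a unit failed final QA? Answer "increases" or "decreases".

The stratified and pooled comparisons disagree (Line B wins within each component grade; Line E wins overall), so the answer turns on the causal role of component grade.
Component grade is set before the line has any effect — it is not caused by the line — and it independently drives the outcome. That makes it a confounder, so the causal comparison is within component grade levels.
Within each level — grade-A stock: 13.2% vs 5.7%; grade-B stock: 46.7% vs 22.8% — Line B is lower every time.

increases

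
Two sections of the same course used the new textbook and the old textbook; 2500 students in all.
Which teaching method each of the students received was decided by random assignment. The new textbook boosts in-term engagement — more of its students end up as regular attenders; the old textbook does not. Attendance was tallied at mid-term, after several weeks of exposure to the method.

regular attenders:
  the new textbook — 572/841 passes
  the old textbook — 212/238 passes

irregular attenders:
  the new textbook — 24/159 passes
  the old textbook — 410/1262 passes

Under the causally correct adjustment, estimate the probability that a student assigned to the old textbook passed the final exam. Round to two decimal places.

The stratified and pooled comparisons disagree (the old textbook wins within each mid-term attendance; the new textbook wins overall), so the answer turns on the causal role of mid-term attendance.
Stratifying would compare teaching methods among students the teaching methods themselves sorted into mid-term attendance groups — a form of selection on an intermediate. The unconditioned pooled rates give the total causal effect.
So P(outcome | do(the old textbook)) is just the pooled rate for the old textbook: 622/1500 = 0.415.

0.41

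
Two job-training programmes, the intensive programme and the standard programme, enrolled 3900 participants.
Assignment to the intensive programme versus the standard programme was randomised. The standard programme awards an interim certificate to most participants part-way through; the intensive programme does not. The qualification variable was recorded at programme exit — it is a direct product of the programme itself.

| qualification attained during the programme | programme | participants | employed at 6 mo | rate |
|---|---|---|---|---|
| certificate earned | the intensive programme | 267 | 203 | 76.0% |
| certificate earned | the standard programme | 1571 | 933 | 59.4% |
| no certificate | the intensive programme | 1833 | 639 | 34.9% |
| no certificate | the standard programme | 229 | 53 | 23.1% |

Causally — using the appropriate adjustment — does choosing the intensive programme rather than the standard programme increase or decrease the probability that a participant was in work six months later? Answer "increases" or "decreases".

decreases

Stratifying would compare programmes among participants the programmes themselves sorted into qualification attained during the programme groups — a form of selection on an intermediate. The unconditioned pooled rates give the total causal effect.
Pooled: the intensive programme 40.1% vs the standard programme 54.8%; the standard programme is higher overall.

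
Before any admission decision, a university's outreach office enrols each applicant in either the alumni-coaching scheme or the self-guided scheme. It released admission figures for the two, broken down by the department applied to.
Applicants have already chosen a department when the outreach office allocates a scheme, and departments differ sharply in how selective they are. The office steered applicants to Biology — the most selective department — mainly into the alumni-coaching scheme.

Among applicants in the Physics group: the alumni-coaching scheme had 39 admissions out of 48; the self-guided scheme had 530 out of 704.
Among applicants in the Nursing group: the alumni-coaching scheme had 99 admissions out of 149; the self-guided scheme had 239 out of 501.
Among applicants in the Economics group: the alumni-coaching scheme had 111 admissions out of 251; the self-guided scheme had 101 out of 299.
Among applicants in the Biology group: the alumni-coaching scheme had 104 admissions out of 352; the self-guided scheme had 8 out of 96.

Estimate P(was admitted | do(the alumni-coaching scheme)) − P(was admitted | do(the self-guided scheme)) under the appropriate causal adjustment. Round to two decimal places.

The stratified and pooled comparisons disagree (the alumni-coaching scheme wins within each department; the self-guided scheme wins overall), so the answer turns on the causal role of department.
Here department is a common cause — it drives both which outreach scheme a case falls under and the outcome. The crude comparison mixes populations; the stratum-specific rates are the causally relevant ones.
Adjusting over the population distribution of department: 0.313·(0.812−0.753) + 0.271·(0.664−0.477) + 0.229·(0.442−0.338) + 0.187·(0.295−0.083) = +0.133.

+0.13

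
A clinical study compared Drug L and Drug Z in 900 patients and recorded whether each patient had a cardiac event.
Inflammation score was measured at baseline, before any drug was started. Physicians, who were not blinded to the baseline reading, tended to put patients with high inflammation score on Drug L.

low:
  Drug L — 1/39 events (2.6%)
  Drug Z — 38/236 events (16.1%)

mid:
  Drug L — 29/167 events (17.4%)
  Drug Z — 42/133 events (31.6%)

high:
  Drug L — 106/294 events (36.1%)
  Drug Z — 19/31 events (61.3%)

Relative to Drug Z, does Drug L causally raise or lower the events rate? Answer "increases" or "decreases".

The imbalance in inflammation score arose from how patients were allocated, not from anything the drug did; and inflammation score independently affects the outcome. The pooled gap is confounded — condition on inflammation score.
Within each level — low: 2.6% vs 16.1%; mid: 17.4% vs 31.6%; high: 36.1% vs 61.3% — Drug L is lower every time.

decreases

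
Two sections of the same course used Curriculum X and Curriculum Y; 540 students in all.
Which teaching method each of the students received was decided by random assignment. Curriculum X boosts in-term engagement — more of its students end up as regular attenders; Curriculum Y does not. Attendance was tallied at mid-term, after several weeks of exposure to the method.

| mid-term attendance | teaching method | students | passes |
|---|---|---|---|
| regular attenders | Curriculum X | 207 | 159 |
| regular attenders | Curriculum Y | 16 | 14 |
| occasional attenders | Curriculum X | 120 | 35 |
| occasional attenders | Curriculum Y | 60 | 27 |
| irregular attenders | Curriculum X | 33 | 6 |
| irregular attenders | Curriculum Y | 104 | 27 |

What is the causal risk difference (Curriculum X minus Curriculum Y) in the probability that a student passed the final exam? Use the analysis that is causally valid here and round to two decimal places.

The stratified and pooled comparisons disagree (Curriculum Y wins within each mid-term attendance; Curriculum X wins overall), so the answer turns on the causal role of mid-term attendance.
Mid-term attendance here is a post-treatment variable shaped by the teaching method; conditioning on it would introduce bias rather than remove it. The overall comparison is the causal one.
The causal difference is the pooled difference: 0.556 − 0.378 = +0.178.

+0.18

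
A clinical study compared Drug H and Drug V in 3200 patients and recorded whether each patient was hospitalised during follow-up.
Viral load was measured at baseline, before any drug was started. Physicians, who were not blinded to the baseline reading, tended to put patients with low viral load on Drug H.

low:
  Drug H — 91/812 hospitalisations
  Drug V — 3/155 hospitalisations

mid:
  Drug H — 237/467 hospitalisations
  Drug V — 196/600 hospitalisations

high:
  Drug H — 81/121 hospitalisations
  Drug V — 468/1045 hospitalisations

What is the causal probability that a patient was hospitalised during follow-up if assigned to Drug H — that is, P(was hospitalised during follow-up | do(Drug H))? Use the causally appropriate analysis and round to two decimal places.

Viral load is set before the drug has any effect — it is not caused by the drug — and it independently drives the outcome. That makes it a confounder, so the causal comparison is within viral load levels.
Standardising Drug H to the population viral load mix: 0.302·91/812 + 0.333·237/467 + 0.364·81/121 = 0.447.

0.45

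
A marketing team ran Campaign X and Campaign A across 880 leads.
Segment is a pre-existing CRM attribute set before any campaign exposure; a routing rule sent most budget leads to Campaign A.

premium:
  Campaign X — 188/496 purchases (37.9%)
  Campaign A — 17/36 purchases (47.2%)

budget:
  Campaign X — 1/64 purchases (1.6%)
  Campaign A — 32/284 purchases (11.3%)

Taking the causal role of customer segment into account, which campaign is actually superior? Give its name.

Within every customer segment level Campaign A has the higher rate, yet pooled Campaign X does — Simpson's reversal.
Nothing the campaign does changes customer segment; the imbalance is an allocation artefact. With customer segment also predicting the outcome, the pooled figure is confounded, and the within-stratum comparison is the causal one.
Within each level — premium: 37.9% vs 47.2%; budget: 1.6% vs 11.3% — Campaign A is higher every time.

Campaign A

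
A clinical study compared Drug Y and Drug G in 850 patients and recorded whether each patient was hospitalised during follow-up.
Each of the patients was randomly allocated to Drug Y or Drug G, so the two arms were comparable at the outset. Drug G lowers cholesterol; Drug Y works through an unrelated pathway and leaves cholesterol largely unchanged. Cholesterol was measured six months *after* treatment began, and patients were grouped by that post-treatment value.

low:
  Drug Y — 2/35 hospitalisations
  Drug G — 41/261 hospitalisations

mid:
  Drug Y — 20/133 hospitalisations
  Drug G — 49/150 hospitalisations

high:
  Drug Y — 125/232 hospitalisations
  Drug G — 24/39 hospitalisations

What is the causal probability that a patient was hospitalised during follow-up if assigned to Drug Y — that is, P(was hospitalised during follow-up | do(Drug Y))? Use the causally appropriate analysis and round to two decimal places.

Drug Y is lower inside every cholesterol stratum but Drug G is lower in aggregate. Whether to stratify depends on how cholesterol relates to the drug.
Cholesterol lies on the pathway drug → cholesterol → outcome, so adjusting for it blocks the indirect effect. For the total causal effect of drug, use the unadjusted pooled rates.
So P(outcome | do(Drug Y)) is just the pooled rate for Drug Y: 147/400 = 0.367.

0.37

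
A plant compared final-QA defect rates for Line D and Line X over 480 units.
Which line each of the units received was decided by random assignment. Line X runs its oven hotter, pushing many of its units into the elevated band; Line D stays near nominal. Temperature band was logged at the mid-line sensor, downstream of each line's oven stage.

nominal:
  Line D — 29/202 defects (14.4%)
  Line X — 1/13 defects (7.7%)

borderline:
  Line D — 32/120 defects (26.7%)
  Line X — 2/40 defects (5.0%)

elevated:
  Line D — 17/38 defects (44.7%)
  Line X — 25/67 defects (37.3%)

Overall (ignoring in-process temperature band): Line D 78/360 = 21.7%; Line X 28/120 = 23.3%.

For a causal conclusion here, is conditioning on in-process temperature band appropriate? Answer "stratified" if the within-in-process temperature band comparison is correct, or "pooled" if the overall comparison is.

pooled

In-process temperature band is downstream of the line. One should not condition on a consequence of treatment, so the overall rates are the right comparison.
Pooled: Line D 21.7% vs Line X 23.3%; Line D is lower overall.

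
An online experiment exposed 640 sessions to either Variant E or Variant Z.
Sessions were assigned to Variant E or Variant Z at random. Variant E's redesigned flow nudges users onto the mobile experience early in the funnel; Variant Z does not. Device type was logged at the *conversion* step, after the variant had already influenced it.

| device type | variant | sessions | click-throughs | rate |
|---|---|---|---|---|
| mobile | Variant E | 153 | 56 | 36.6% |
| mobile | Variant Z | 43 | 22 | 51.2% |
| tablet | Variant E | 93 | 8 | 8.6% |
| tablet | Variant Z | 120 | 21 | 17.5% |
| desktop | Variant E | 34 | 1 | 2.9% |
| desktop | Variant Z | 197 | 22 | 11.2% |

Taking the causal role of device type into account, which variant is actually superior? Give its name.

Variant E

Stratifying would compare variants among sessions the variants themselves sorted into device type groups — a form of selection on an intermediate. The unconditioned pooled rates give the total causal effect.
Pooled: Variant E 23.2% vs Variant Z 18.1%; Variant E is higher overall.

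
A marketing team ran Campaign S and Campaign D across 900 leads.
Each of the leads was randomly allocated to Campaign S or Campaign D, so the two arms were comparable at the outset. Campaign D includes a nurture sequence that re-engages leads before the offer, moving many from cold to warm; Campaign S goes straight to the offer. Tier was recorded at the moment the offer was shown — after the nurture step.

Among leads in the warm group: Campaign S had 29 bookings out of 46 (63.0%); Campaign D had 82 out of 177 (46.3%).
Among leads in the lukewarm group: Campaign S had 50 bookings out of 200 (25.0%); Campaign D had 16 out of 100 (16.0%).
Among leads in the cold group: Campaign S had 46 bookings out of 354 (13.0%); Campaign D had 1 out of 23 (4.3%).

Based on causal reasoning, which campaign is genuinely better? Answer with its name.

Engagement tier here is a post-treatment variable shaped by the campaign; conditioning on it would introduce bias rather than remove it. The overall comparison is the causal one.
Pooled: Campaign S 20.8% vs Campaign D 33.0%; Campaign D is higher overall.

Campaign D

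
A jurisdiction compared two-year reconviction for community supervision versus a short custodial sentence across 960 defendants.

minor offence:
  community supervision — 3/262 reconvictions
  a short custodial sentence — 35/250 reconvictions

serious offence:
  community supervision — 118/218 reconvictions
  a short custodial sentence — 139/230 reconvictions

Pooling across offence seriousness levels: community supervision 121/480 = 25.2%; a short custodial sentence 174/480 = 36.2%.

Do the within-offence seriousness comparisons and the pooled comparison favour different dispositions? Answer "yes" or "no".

Within each offence seriousness level (minor offence 1.1% vs 14.0%; serious offence 54.1% vs 60.4%), community supervision has the lower rate every time. Pooled: 25.2% vs 36.2% — community supervision has the lower rate overall. They agree.

no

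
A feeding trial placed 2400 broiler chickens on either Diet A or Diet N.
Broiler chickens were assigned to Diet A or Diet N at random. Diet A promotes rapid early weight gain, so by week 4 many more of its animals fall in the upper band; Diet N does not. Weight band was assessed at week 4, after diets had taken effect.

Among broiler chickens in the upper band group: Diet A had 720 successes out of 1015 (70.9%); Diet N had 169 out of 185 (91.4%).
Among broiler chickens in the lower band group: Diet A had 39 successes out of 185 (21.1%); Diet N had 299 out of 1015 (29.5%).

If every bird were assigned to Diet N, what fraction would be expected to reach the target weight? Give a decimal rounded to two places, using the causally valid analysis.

0.39

Stratifying would compare diets among broiler chickens the diets themselves sorted into week-4 weight band groups — a form of selection on an intermediate. The unconditioned pooled rates give the total causal effect.
So P(outcome | do(Diet N)) is just the pooled rate for Diet N: 468/1200 = 0.390.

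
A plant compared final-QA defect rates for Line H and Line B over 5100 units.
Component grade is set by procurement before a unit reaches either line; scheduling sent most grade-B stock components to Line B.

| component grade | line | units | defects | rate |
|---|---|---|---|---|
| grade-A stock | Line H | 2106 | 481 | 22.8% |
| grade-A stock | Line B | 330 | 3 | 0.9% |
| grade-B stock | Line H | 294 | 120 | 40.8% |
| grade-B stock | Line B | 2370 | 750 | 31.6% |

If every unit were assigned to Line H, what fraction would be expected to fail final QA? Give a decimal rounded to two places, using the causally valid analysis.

The imbalance in component grade arose from how units were allocated, not from anything the line did; and component grade independently affects the outcome. The pooled gap is confounded — condition on component grade.
Standardising Line H to the population component grade mix: 0.478·481/2106 + 0.522·120/294 = 0.322.

0.32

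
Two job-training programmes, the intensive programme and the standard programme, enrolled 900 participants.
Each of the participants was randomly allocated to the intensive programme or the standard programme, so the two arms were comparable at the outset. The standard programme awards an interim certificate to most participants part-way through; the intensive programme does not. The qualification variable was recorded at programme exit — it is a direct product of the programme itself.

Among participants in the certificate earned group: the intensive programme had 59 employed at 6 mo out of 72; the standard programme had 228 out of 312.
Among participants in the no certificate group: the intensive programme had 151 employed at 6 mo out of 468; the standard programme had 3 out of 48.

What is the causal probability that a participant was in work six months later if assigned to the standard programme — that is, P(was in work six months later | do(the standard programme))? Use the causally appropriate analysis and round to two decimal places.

Qualification attained during the programme is recorded after the programme and is itself shifted by it — it sits on the causal path from programme to outcome. Conditioning on a mediator would strip out part of the effect we want; the pooled comparison gives the total causal effect.
So P(outcome | do(the standard programme)) is just the pooled rate for the standard programme: 231/360 = 0.642.

0.64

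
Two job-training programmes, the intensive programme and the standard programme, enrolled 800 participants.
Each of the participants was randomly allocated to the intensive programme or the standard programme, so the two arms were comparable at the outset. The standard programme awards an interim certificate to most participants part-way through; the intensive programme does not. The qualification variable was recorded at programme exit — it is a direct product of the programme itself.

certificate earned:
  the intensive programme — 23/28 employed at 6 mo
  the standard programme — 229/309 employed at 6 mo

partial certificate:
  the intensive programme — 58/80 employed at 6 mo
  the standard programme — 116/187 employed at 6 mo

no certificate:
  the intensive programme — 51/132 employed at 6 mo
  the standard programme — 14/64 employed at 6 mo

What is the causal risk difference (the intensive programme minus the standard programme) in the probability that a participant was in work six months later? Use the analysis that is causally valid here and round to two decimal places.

Because the programme influences qualification attained during the programme, qualification attained during the programme is a post-treatment mediator, not a confounder. Stratifying on it would bias the estimate; the causal effect is the crude pooled difference.
The causal difference is the pooled difference: 0.550 − 0.641 = -0.091.

-0.09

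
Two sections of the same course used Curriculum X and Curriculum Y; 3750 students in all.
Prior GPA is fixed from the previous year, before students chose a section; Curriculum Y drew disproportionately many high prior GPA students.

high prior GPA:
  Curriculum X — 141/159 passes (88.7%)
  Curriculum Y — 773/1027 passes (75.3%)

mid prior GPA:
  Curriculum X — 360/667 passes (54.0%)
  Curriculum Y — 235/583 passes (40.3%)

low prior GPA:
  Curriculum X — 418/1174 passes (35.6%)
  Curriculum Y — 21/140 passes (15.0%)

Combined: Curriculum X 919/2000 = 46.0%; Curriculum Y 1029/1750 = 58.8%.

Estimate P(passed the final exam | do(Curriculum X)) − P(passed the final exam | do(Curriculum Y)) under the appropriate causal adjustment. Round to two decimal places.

Here prior GPA band is a common cause — it drives both which teaching method a case falls under and the outcome. The crude comparison mixes populations; the stratum-specific rates are the causally relevant ones.
Adjusting over the population distribution of prior GPA band: 0.316·(0.887−0.753) + 0.333·(0.540−0.403) + 0.350·(0.356−0.150) = +0.160.

+0.16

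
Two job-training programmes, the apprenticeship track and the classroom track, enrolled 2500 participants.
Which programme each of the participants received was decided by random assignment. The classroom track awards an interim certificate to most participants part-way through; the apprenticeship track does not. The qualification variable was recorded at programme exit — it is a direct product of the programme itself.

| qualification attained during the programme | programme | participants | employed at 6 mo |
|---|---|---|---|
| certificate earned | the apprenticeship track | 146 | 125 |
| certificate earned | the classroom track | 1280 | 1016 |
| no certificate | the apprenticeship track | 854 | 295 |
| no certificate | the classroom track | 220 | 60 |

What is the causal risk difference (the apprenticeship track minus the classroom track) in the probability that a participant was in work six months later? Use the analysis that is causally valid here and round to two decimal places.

-0.30

Within every qualification attained during the programme level the apprenticeship track has the higher rate, yet pooled the classroom track does — Simpson's reversal.
Qualification attained during the programme here is a post-treatment variable shaped by the programme; conditioning on it would introduce bias rather than remove it. The overall comparison is the causal one.
The causal difference is the pooled difference: 0.420 − 0.717 = -0.297.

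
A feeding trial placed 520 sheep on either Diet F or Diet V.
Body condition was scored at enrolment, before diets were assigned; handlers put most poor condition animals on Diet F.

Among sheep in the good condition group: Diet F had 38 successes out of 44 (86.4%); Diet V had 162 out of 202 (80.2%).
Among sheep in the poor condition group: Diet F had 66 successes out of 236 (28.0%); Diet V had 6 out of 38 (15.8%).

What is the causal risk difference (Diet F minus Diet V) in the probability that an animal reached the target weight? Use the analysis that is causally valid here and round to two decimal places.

Starting body condition satisfies the back-door criterion: it is not a descendant of the diet, and it blocks the spurious path from diet to outcome. Adjusting for it (i.e., using the within-starting body condition rates) gives the causal effect.
Adjusting over the population distribution of starting body condition: 0.473·(0.864−0.802) + 0.527·(0.280−0.158) = +0.093.

+0.09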